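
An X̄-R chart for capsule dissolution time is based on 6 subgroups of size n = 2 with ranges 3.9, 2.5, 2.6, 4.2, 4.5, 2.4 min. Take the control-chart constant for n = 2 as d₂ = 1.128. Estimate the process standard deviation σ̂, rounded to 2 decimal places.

2.97

R̄ = (3.9 + 2.5 + 2.6 + 4.2 + 4.5 + 2.4) / 6 = 3.3500
σ̂ = R̄ / d₂ = 3.3500 / 1.128 = 2.9699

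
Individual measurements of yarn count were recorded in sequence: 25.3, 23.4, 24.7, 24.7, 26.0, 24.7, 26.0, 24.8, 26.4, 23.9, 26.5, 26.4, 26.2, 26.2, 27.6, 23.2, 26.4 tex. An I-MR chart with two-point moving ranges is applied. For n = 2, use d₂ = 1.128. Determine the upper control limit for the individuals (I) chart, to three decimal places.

X̄ = (25.3 + 23.4 + 24.7 + 24.7 + 26.0 + 24.7 + 26.0 + 24.8 + 26.4 + 23.9 + 26.5 + 26.4 + 26.2 + 26.2 + 27.6 + 23.2 + 26.4) / 17 = 25.4353
Moving ranges: 1.9, 1.3, 0.0, 1.3, 1.3, 1.3, 1.2, 1.6, 2.5, 2.6, 0.1, 0.2, 0.0, 1.4, 4.4, 3.2; M̄R̄ = 24.3000 / 16 = 1.5188
UCL = X̄ + 3·M̄R̄/d₂ = 25.4353 + 3 × 1.5188 / 1.128 = 29.4745

29.475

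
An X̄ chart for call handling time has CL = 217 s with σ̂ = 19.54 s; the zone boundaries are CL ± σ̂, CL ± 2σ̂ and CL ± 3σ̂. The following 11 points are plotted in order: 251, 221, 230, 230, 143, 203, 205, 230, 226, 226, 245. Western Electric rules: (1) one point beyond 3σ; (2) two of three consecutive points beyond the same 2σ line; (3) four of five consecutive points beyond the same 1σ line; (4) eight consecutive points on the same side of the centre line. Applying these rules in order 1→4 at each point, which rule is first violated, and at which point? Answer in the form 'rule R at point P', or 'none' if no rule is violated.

Zone of each point (C = within 1σ̂, B = 1σ̂–2σ̂, A = 2σ̂–3σ̂, * = beyond 3σ̂; sign = side of CL): 1:+B, 2:+C, 3:+C, 4:+C, 5:-*, 6:-C, 7:-C, 8:+C, 9:+C, 10:+C, 11:+B
Rule 1 (one point beyond the 3σ limits) is satisfied at point 5.

rule 1 at point 5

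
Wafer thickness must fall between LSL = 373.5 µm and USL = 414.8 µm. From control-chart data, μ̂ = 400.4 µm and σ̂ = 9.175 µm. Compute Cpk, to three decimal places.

0.523

Cpu = (USL − μ̂) / (3σ̂) = (414.8 − 400.4) / (3 × 9.175) = 0.5232; Cpl = (μ̂ − LSL) / (3σ̂) = (400.4 − 373.5) / (3 × 9.175) = 0.9773; Cpk = min(Cpu, Cpl) = 0.5232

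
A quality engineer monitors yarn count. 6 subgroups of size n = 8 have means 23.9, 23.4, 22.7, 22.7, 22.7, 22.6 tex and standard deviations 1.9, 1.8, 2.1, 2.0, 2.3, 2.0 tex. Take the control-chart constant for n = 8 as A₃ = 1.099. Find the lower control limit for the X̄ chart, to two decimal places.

20.78

X̄̄ = (23.9 + 23.4 + 22.7 + 22.7 + 22.7 + 22.6) / 6 = 23.0000
s̄ = (1.9 + 1.8 + 2.1 + 2.0 + 2.3 + 2.0) / 6 = 2.0167
LCL = X̄̄ − A₃·s̄ = 23.0000 − 1.099 × 2.0167 = 20.7837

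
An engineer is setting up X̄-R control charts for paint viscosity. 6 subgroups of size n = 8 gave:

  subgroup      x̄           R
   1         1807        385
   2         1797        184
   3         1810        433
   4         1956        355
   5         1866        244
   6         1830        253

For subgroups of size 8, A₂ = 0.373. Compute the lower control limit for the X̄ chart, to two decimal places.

X̄̄ = (1807 + 1797 + 1810 + 1956 + 1866 + 1830) / 6 = 11066.0000 / 6 = 1844.3333
R̄ = (385 + 184 + 433 + 355 + 244 + 253) / 6 = 1854.0000 / 6 = 309.0000
LCL = X̄̄ − A₂·R̄ = 1844.3333 − 0.373 × 309.0000 = 1729.0763

1729.08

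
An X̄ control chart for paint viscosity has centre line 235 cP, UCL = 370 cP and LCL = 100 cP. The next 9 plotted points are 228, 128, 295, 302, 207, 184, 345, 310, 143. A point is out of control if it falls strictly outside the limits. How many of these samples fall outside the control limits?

0

All 9 points lie within [100, 370].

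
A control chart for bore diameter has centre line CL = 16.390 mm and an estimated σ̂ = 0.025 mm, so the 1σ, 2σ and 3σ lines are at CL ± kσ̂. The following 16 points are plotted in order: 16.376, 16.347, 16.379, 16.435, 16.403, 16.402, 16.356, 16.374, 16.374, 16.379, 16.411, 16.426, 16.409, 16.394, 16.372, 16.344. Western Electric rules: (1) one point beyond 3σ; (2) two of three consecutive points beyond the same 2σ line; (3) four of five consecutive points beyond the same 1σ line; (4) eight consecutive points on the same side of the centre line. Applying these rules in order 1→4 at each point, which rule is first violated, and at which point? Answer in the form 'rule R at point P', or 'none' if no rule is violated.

Zone of each point (C = within 1σ̂, B = 1σ̂–2σ̂, A = 2σ̂–3σ̂, * = beyond 3σ̂; sign = side of CL): 1:-C, 2:-B, 3:-C, 4:+B, 5:+C, 6:+C, 7:-B, 8:-C, 9:-C, 10:-C, 11:+C, 12:+B, 13:+C, 14:+C, 15:-C, 16:-B
No rule fires across all 16 points.

none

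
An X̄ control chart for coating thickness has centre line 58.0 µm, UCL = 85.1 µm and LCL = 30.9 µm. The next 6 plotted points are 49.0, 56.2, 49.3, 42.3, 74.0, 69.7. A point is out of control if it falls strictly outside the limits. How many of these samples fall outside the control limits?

0

All 6 points lie within [30.9, 85.1].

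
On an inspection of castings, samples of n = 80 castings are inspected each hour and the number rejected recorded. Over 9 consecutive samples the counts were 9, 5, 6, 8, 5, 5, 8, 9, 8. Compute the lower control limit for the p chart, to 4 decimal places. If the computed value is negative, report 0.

0.0000

p̄ = Σdᵢ / (k·n) = 63 / (9 × 80) = 0.08750
LCL = p̄ − 3·√(p̄(1−p̄)/n) = 0.08750 − 3 × 0.03159 = -0.00728 → 0 (negative, so LCL = 0)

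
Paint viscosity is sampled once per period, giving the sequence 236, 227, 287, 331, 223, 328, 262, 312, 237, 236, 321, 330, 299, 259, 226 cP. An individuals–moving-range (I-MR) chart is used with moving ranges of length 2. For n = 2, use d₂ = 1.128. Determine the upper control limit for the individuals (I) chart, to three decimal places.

410.285

X̄ = (236 + 227 + 287 + 331 + 223 + 328 + 262 + 312 + 237 + 236 + 321 + 330 + 299 + 259 + 226) / 15 = 274.2667
Moving ranges: 9, 60, 44, 108, 105, 66, 50, 75, 1, 85, 9, 31, 40, 33; M̄R̄ = 716.0000 / 14 = 51.1429
UCL = X̄ + 3·M̄R̄/d₂ = 274.2667 + 3 × 51.1429 / 1.128 = 410.2849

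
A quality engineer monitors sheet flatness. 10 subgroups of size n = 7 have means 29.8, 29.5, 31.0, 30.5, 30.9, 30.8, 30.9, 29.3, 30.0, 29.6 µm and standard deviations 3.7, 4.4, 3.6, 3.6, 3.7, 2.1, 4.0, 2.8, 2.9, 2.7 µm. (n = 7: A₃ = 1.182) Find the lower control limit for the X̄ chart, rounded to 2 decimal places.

X̄̄ = (29.8 + 29.5 + 31.0 + 30.5 + 30.9 + 30.8 + 30.9 + 29.3 + 30.0 + 29.6) / 10 = 30.2300
s̄ = (3.7 + 4.4 + 3.6 + 3.6 + 3.7 + 2.1 + 4.0 + 2.8 + 2.9 + 2.7) / 10 = 3.3500
LCL = X̄̄ − A₃·s̄ = 30.2300 − 1.182 × 3.3500 = 26.2703

26.27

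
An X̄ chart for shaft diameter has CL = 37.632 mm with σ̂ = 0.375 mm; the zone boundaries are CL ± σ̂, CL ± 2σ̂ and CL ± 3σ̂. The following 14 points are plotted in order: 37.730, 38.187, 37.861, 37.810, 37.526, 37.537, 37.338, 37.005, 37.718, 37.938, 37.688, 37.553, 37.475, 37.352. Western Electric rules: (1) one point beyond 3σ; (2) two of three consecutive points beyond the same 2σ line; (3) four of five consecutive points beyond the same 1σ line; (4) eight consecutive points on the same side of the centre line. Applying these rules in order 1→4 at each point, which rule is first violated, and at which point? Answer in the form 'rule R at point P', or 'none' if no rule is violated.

Zone of each point (C = within 1σ̂, B = 1σ̂–2σ̂, A = 2σ̂–3σ̂, * = beyond 3σ̂; sign = side of CL): 1:+C, 2:+B, 3:+C, 4:+C, 5:-C, 6:-C, 7:-C, 8:-B, 9:+C, 10:+C, 11:+C, 12:-C, 13:-C, 14:-C
No rule fires across all 14 points.

none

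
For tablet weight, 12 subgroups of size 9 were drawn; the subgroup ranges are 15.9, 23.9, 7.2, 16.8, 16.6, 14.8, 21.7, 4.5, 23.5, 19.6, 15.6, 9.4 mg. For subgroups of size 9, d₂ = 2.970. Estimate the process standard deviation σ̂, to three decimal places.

R̄ = (15.9 + 23.9 + 7.2 + 16.8 + 16.6 + 14.8 + 21.7 + 4.5 + 23.5 + 19.6 + 15.6 + 9.4) / 12 = 15.7917
σ̂ = R̄ / d₂ = 15.7917 / 2.970 = 5.3171

5.317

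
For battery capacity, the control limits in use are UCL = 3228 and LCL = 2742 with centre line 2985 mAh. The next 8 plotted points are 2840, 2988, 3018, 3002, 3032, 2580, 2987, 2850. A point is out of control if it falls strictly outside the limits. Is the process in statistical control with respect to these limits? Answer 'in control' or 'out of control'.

out of control

Compare each point to [2742, 3228]: sample 6 = 2580 < LCL.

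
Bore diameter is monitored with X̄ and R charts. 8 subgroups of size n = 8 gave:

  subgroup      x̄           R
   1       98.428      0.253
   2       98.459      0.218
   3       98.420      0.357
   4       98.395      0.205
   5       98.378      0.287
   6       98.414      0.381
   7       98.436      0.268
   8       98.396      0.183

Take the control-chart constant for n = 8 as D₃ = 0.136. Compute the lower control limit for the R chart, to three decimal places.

R̄ = (0.253 + 0.218 + 0.357 + 0.205 + 0.287 + 0.381 + 0.268 + 0.183) / 8 = 2.1520 / 8 = 0.2690
LCL_R = D₃·R̄ = 0.136 × 0.2690 = 0.0366

0.037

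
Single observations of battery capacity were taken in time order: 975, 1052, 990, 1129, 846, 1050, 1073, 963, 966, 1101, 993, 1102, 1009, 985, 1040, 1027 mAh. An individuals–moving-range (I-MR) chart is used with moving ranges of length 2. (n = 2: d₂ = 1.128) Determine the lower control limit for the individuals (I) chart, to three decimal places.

X̄ = (975 + 1052 + 990 + 1129 + 846 + 1050 + 1073 + 963 + 966 + 1101 + 993 + 1102 + 1009 + 985 + 1040 + 1027) / 16 = 1018.8125
Moving ranges: 77, 62, 139, 283, 204, 23, 110, 3, 135, 108, 109, 93, 24, 55, 13; M̄R̄ = 1438.0000 / 15 = 95.8667
LCL = X̄ − 3·M̄R̄/d₂ = 1018.8125 − 3 × 95.8667 / 1.128 = 763.8480

763.848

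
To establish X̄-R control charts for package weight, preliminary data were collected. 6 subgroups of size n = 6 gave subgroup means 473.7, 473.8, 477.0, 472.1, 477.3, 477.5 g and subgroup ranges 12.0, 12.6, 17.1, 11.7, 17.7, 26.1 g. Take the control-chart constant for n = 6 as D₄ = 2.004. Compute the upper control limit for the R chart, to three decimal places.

R̄ = (12.0 + 12.6 + 17.1 + 11.7 + 17.7 + 26.1) / 6 = 97.2000 / 6 = 16.2000
UCL_R = D₄·R̄ = 2.004 × 16.2000 = 32.4648

32.465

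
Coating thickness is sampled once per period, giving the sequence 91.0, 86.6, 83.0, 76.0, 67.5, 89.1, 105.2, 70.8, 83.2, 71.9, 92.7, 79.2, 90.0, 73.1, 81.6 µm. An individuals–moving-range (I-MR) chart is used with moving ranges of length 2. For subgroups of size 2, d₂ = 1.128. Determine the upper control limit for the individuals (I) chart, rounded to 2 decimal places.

X̄ = (91.0 + 86.6 + 83.0 + 76.0 + 67.5 + 89.1 + 105.2 + 70.8 + 83.2 + 71.9 + 92.7 + 79.2 + 90.0 + 73.1 + 81.6) / 15 = 82.7267
Moving ranges: 4.4, 3.6, 7.0, 8.5, 21.6, 16.1, 34.4, 12.4, 11.3, 20.8, 13.5, 10.8, 16.9, 8.5; M̄R̄ = 189.8000 / 14 = 13.5571
UCL = X̄ + 3·M̄R̄/d₂ = 82.7267 + 3 × 13.5571 / 1.128 = 118.7829

118.78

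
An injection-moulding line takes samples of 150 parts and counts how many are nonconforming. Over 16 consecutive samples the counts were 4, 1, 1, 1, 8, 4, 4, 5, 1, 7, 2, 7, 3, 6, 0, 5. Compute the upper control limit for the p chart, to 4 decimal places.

p̄ = Σdᵢ / (k·n) = 59 / (16 × 150) = 0.02458
UCL = p̄ + 3·√(p̄(1−p̄)/n) = 0.02458 + 3 × √(0.02458×0.97542/150) = 0.02458 + 3 × 0.01264 = 0.06251

0.0625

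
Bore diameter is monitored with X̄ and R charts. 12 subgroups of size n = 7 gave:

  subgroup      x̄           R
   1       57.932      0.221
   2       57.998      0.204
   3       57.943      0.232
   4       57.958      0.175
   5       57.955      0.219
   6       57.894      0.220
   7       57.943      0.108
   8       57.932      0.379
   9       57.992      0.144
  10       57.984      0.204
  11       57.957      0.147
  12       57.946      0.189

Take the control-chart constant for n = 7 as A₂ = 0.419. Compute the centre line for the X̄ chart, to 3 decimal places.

X̄̄ = (57.932 + 57.998 + 57.943 + 57.958 + 57.955 + 57.894 + 57.943 + 57.932 + 57.992 + 57.984 + 57.957 + 57.946) / 12 = 695.4340 / 12 = 57.9528
CL = X̄̄ = 57.9528

57.953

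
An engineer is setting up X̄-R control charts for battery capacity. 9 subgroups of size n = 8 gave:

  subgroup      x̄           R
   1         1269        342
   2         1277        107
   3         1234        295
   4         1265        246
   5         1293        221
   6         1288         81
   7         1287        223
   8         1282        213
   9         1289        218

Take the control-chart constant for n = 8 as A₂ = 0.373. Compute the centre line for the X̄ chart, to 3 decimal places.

1276.000

X̄̄ = (1269 + 1277 + 1234 + 1265 + 1293 + 1288 + 1287 + 1282 + 1289) / 9 = 11484.0000 / 9 = 1276.0000
CL = X̄̄ = 1276.0000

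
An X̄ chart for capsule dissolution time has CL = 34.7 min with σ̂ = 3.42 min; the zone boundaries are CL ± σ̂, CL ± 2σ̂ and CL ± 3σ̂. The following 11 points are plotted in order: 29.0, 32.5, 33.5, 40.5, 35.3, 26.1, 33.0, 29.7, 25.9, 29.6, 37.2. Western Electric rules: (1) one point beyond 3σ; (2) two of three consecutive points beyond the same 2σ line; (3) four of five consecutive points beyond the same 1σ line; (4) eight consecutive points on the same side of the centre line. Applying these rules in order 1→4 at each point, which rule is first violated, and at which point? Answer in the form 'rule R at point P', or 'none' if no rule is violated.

Zone of each point (C = within 1σ̂, B = 1σ̂–2σ̂, A = 2σ̂–3σ̂, * = beyond 3σ̂; sign = side of CL): 1:-B, 2:-C, 3:-C, 4:+B, 5:+C, 6:-A, 7:-C, 8:-B, 9:-A, 10:-B, 11:+C
Rule 3 (four of five consecutive points beyond the same 1σ limit) is satisfied at point 10.

rule 3 at point 10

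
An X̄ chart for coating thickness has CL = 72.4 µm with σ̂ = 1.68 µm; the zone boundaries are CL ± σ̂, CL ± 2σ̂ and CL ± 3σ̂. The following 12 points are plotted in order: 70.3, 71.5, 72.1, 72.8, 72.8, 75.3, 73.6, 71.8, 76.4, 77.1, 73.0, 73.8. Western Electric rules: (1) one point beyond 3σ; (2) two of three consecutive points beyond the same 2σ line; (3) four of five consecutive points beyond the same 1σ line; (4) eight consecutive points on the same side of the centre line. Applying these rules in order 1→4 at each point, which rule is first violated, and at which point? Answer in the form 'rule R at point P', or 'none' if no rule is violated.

rule 2 at point 10

Zone of each point (C = within 1σ̂, B = 1σ̂–2σ̂, A = 2σ̂–3σ̂, * = beyond 3σ̂; sign = side of CL): 1:-B, 2:-C, 3:-C, 4:+C, 5:+C, 6:+B, 7:+C, 8:-C, 9:+A, 10:+A, 11:+C, 12:+C
Rule 2 (two of three consecutive points beyond the same 2σ limit) is satisfied at point 10.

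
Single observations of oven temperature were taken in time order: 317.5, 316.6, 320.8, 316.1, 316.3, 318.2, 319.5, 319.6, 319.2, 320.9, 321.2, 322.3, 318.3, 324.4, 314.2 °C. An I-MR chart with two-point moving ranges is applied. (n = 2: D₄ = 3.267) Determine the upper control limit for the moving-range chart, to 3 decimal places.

8.658

Moving ranges: 0.9, 4.2, 4.7, 0.2, 1.9, 1.3, 0.1, 0.4, 1.7, 0.3, 1.1, 4.0, 6.1, 10.2; M̄R̄ = 37.1000 / 14 = 2.6500
UCL_MR = D₄·M̄R̄ = 3.267 × 2.6500 = 8.6575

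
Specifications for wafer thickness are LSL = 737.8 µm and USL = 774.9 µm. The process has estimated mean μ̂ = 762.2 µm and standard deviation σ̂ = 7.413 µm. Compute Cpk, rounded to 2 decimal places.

0.57

Cpu = (USL − μ̂) / (3σ̂) = (774.9 − 762.2) / (3 × 7.413) = 0.5711; Cpl = (μ̂ − LSL) / (3σ̂) = (762.2 − 737.8) / (3 × 7.413) = 1.0972; Cpk = min(Cpu, Cpl) = 0.5711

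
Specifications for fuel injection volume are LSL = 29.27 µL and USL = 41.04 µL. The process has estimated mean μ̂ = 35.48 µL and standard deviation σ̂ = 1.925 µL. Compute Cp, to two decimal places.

1.02

Cp = (USL − LSL) / (6σ̂) = (41.04 − 29.27) / (6 × 1.925) = 11.7700 / 11.5500 = 1.0190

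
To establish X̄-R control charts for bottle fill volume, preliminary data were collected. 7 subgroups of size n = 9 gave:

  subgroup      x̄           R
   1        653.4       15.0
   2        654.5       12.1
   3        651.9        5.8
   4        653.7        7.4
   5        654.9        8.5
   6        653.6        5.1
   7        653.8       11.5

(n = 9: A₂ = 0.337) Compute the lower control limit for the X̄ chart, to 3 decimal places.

X̄̄ = (653.4 + 654.5 + 651.9 + 653.7 + 654.9 + 653.6 + 653.8) / 7 = 4575.8000 / 7 = 653.6857
R̄ = (15.0 + 12.1 + 5.8 + 7.4 + 8.5 + 5.1 + 11.5) / 7 = 65.4000 / 7 = 9.3429
LCL = X̄̄ − A₂·R̄ = 653.6857 − 0.337 × 9.3429 = 650.5372

650.537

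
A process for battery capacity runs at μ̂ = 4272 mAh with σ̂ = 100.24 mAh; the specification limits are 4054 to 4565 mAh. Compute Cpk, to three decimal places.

Cpu = (USL − μ̂) / (3σ̂) = (4565 − 4272) / (3 × 100.24) = 0.9743; Cpl = (μ̂ − LSL) / (3σ̂) = (4272 − 4054) / (3 × 100.24) = 0.7249; Cpk = min(Cpu, Cpl) = 0.7249

0.725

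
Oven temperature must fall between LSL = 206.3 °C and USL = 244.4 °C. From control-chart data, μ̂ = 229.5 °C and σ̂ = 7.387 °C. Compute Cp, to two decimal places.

0.86

Cp = (USL − LSL) / (6σ̂) = (244.4 − 206.3) / (6 × 7.387) = 38.1000 / 44.3220 = 0.8596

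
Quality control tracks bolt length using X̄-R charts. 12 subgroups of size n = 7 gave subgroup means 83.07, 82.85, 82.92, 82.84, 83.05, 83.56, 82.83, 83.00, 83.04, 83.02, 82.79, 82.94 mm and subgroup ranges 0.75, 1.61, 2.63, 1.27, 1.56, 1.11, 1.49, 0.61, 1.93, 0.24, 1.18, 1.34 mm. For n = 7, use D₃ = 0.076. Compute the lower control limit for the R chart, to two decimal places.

R̄ = (0.75 + 1.61 + 2.63 + 1.27 + 1.56 + 1.11 + 1.49 + 0.61 + 1.93 + 0.24 + 1.18 + 1.34) / 12 = 15.7200 / 12 = 1.3100
LCL_R = D₃·R̄ = 0.076 × 1.3100 = 0.0996

0.10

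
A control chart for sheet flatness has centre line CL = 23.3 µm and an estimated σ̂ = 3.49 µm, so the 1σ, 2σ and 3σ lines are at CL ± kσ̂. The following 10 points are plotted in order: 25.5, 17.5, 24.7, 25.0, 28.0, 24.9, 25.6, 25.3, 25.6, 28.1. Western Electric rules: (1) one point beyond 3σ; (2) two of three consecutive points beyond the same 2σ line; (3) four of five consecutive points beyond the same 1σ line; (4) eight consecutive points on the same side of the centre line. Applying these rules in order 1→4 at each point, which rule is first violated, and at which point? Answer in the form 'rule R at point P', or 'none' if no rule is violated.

Zone of each point (C = within 1σ̂, B = 1σ̂–2σ̂, A = 2σ̂–3σ̂, * = beyond 3σ̂; sign = side of CL): 1:+C, 2:-B, 3:+C, 4:+C, 5:+B, 6:+C, 7:+C, 8:+C, 9:+C, 10:+B
Rule 4 (eight consecutive points on the same side of the centre line) is satisfied at point 10.

rule 4 at point 10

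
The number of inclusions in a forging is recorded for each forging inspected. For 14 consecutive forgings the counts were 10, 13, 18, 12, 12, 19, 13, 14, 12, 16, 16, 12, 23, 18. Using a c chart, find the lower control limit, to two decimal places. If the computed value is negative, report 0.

c̄ = (10 + 13 + 18 + 12 + 12 + 19 + 13 + 14 + 12 + 16 + 16 + 12 + 23 + 18) / 14 = 208 / 14 = 14.8571
LCL = c̄ − 3√c̄ = 14.8571 − 3 × 3.8545 = 3.2937

3.29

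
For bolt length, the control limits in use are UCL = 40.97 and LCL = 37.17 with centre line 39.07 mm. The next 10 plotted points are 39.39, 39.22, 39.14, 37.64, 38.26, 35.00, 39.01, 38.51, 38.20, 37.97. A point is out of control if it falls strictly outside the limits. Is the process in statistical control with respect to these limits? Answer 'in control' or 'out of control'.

out of control

Compare each point to [37.17, 40.97]: sample 6 = 35.00 < LCL.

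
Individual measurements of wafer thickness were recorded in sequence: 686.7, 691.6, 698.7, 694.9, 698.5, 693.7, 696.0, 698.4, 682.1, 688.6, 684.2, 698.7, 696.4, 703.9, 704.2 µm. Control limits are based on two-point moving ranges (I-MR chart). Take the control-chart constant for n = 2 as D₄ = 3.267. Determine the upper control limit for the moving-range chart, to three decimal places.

18.832

Moving ranges: 4.9, 7.1, 3.8, 3.6, 4.8, 2.3, 2.4, 16.3, 6.5, 4.4, 14.5, 2.3, 7.5, 0.3; M̄R̄ = 80.7000 / 14 = 5.7643
UCL_MR = D₄·M̄R̄ = 3.267 × 5.7643 = 18.8319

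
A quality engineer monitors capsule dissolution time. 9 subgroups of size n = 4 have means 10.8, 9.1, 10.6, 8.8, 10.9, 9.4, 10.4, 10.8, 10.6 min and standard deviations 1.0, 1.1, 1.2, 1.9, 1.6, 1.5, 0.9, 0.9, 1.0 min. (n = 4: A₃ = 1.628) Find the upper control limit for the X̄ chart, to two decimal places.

X̄̄ = (10.8 + 9.1 + 10.6 + 8.8 + 10.9 + 9.4 + 10.4 + 10.8 + 10.6) / 9 = 10.1556
s̄ = (1.0 + 1.1 + 1.2 + 1.9 + 1.6 + 1.5 + 0.9 + 0.9 + 1.0) / 9 = 1.2333
UCL = X̄̄ + A₃·s̄ = 10.1556 + 1.628 × 1.2333 = 12.1634

12.16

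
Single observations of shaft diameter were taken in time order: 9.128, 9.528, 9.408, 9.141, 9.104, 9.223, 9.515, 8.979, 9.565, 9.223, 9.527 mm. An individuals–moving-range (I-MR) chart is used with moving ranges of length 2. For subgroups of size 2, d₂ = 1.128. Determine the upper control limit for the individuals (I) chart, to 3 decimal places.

X̄ = (9.128 + 9.528 + 9.408 + 9.141 + 9.104 + 9.223 + 9.515 + 8.979 + 9.565 + 9.223 + 9.527) / 11 = 9.3037
Moving ranges: 0.400, 0.120, 0.267, 0.037, 0.119, 0.292, 0.536, 0.586, 0.342, 0.304; M̄R̄ = 3.0030 / 10 = 0.3003
UCL = X̄ + 3·M̄R̄/d₂ = 9.3037 + 3 × 0.3003 / 1.128 = 10.1024

10.102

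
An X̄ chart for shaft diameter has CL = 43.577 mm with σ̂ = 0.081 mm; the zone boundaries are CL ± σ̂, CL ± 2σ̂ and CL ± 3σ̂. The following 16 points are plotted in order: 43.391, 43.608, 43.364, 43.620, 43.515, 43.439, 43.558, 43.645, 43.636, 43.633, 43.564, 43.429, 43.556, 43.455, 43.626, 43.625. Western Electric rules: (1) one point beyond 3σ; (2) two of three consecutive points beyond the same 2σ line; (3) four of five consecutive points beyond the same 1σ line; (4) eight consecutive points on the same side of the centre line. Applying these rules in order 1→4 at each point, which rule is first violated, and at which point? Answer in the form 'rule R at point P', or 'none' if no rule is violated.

rule 2 at point 3

Zone of each point (C = within 1σ̂, B = 1σ̂–2σ̂, A = 2σ̂–3σ̂, * = beyond 3σ̂; sign = side of CL): 1:-A, 2:+C, 3:-A, 4:+C, 5:-C, 6:-B, 7:-C, 8:+C, 9:+C, 10:+C, 11:-C, 12:-B, 13:-C, 14:-B, 15:+C, 16:+C
Rule 2 (two of three consecutive points beyond the same 2σ limit) is satisfied at point 3.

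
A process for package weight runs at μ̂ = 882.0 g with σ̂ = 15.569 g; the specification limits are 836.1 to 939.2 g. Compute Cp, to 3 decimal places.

Cp = (USL − LSL) / (6σ̂) = (939.2 − 836.1) / (6 × 15.569) = 103.1000 / 93.4140 = 1.1037

1.104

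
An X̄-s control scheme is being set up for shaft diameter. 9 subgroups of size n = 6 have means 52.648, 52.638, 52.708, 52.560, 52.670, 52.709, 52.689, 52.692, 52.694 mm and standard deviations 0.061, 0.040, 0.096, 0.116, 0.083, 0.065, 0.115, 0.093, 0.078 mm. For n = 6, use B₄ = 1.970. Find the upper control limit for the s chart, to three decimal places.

s̄ = (0.061 + 0.040 + 0.096 + 0.116 + 0.083 + 0.065 + 0.115 + 0.093 + 0.078) / 9 = 0.0830
UCL_s = B₄·s̄ = 1.970 × 0.0830 = 0.1635

0.164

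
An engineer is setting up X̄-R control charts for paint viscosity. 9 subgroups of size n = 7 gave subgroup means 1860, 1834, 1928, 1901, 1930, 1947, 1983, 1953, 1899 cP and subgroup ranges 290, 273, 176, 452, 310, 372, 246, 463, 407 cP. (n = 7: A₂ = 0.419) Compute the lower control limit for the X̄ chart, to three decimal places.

X̄̄ = (1860 + 1834 + 1928 + 1901 + 1930 + 1947 + 1983 + 1953 + 1899) / 9 = 17235.0000 / 9 = 1915.0000
R̄ = (290 + 273 + 176 + 452 + 310 + 372 + 246 + 463 + 407) / 9 = 2989.0000 / 9 = 332.1111
LCL = X̄̄ − A₂·R̄ = 1915.0000 − 0.419 × 332.1111 = 1775.8454

1775.845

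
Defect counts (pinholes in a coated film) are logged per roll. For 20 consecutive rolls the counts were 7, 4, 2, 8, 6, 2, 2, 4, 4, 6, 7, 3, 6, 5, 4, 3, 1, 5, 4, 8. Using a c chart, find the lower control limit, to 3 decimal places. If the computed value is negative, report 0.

c̄ = (7 + 4 + 2 + 8 + 6 + 2 + 2 + 4 + 4 + 6 + 7 + 3 + 6 + 5 + 4 + 3 + 1 + 5 + 4 + 8) / 20 = 91 / 20 = 4.5500
LCL = c̄ − 3√c̄ = 4.5500 − 3 × 2.1331 = -1.8492 → 0 (cannot be negative)

0.000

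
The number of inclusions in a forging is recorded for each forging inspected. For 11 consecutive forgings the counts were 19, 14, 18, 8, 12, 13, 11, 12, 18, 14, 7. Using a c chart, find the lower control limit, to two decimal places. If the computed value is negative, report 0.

c̄ = (19 + 14 + 18 + 8 + 12 + 13 + 11 + 12 + 18 + 14 + 7) / 11 = 146 / 11 = 13.2727
LCL = c̄ − 3√c̄ = 13.2727 − 3 × 3.6432 = 2.3432

2.34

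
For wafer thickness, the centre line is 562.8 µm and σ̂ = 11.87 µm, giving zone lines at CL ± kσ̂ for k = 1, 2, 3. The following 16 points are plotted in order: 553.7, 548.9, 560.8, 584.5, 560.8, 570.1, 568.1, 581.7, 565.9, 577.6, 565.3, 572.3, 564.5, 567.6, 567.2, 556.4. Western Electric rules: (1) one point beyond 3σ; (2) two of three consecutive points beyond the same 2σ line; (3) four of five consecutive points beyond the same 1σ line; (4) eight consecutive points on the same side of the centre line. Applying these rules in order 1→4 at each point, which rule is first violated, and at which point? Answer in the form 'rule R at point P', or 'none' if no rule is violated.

Zone of each point (C = within 1σ̂, B = 1σ̂–2σ̂, A = 2σ̂–3σ̂, * = beyond 3σ̂; sign = side of CL): 1:-C, 2:-B, 3:-C, 4:+B, 5:-C, 6:+C, 7:+C, 8:+B, 9:+C, 10:+B, 11:+C, 12:+C, 13:+C, 14:+C, 15:+C, 16:-C
Rule 4 (eight consecutive points on the same side of the centre line) is satisfied at point 13.

rule 4 at point 13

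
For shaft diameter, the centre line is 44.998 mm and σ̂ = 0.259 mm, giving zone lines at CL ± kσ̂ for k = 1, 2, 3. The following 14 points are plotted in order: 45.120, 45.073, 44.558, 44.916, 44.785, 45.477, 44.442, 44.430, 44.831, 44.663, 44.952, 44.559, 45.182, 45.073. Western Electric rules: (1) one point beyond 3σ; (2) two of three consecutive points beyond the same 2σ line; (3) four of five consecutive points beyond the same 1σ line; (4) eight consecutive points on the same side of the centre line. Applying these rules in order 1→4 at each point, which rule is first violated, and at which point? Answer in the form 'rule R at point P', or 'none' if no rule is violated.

Zone of each point (C = within 1σ̂, B = 1σ̂–2σ̂, A = 2σ̂–3σ̂, * = beyond 3σ̂; sign = side of CL): 1:+C, 2:+C, 3:-B, 4:-C, 5:-C, 6:+B, 7:-A, 8:-A, 9:-C, 10:-B, 11:-C, 12:-B, 13:+C, 14:+C
Rule 2 (two of three consecutive points beyond the same 2σ limit) is satisfied at point 8.

rule 2 at point 8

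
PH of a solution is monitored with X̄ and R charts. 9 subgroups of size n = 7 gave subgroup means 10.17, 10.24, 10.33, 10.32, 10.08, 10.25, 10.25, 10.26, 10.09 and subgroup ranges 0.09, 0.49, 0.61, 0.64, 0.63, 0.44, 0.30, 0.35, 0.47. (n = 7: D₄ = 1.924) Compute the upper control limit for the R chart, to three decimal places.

R̄ = (0.09 + 0.49 + 0.61 + 0.64 + 0.63 + 0.44 + 0.30 + 0.35 + 0.47) / 9 = 4.0200 / 9 = 0.4467
UCL_R = D₄·R̄ = 1.924 × 0.4467 = 0.8594

0.859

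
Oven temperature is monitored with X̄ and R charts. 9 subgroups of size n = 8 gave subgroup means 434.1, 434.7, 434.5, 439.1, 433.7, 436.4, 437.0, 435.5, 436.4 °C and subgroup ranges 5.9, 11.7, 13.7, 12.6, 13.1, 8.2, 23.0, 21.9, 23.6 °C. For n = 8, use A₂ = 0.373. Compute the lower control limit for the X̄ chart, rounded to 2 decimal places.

430.17

X̄̄ = (434.1 + 434.7 + 434.5 + 439.1 + 433.7 + 436.4 + 437.0 + 435.5 + 436.4) / 9 = 3921.4000 / 9 = 435.7111
R̄ = (5.9 + 11.7 + 13.7 + 12.6 + 13.1 + 8.2 + 23.0 + 21.9 + 23.6) / 9 = 133.7000 / 9 = 14.8556
LCL = X̄̄ − A₂·R̄ = 435.7111 − 0.373 × 14.8556 = 430.1700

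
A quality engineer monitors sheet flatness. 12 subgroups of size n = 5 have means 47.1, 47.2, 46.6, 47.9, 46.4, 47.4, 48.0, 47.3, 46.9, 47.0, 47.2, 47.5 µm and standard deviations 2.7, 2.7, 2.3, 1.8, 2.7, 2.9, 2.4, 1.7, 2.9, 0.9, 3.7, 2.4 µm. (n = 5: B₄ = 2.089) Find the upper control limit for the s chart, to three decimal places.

5.066

s̄ = (2.7 + 2.7 + 2.3 + 1.8 + 2.7 + 2.9 + 2.4 + 1.7 + 2.9 + 0.9 + 3.7 + 2.4) / 12 = 2.4250
UCL_s = B₄·s̄ = 2.089 × 2.4250 = 5.0658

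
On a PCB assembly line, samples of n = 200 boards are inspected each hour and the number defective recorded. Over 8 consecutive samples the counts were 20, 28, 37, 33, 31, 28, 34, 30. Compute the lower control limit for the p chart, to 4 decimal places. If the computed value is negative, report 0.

0.0747

p̄ = Σdᵢ / (k·n) = 241 / (8 × 200) = 0.15063
LCL = p̄ − 3·√(p̄(1−p̄)/n) = 0.15063 − 3 × 0.02529 = 0.07475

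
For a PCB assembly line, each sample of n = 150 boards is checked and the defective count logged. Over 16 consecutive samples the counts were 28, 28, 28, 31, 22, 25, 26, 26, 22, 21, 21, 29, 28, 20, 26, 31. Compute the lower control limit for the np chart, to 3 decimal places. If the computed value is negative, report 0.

p̄ = Σdᵢ / (k·n) = 412 / (16 × 150) = 0.17167
LCL = np̄ − 3·√(np̄(1−p̄)) = 25.7500 − 3 × 4.6184 = 11.8948

11.895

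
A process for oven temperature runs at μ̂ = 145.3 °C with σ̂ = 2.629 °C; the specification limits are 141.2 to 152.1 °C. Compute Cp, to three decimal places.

0.691

Cp = (USL − LSL) / (6σ̂) = (152.1 − 141.2) / (6 × 2.629) = 10.9000 / 15.7740 = 0.6910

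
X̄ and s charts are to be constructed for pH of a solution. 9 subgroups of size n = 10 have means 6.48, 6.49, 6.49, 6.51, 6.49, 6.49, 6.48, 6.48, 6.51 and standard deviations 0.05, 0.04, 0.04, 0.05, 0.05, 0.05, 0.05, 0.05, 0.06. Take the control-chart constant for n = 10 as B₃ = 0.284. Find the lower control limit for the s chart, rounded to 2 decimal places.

0.01

s̄ = (0.05 + 0.04 + 0.04 + 0.05 + 0.05 + 0.05 + 0.05 + 0.05 + 0.06) / 9 = 0.0489
LCL_s = B₃·s̄ = 0.284 × 0.0489 = 0.0139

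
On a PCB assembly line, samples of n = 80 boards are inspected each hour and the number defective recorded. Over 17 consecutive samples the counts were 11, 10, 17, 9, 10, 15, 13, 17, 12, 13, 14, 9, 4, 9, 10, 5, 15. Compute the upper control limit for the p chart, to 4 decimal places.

p̄ = Σdᵢ / (k·n) = 193 / (17 × 80) = 0.14191
UCL = p̄ + 3·√(p̄(1−p̄)/n) = 0.14191 + 3 × √(0.14191×0.85809/80) = 0.14191 + 3 × 0.03901 = 0.25896

0.2590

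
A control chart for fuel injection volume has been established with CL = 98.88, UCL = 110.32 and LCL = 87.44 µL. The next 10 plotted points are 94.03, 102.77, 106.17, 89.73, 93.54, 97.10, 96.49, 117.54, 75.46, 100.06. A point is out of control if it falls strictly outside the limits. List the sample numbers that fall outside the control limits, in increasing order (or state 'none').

Compare each point to [87.44, 110.32]: sample 8 = 117.54 > UCL; sample 9 = 75.46 < LCL.

8, 9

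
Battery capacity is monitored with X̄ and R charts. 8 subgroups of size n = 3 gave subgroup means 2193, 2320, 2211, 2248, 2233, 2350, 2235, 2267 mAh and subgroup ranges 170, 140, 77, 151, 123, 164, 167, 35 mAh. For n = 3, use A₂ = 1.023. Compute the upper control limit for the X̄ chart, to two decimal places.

X̄̄ = (2193 + 2320 + 2211 + 2248 + 2233 + 2350 + 2235 + 2267) / 8 = 18057.0000 / 8 = 2257.1250
R̄ = (170 + 140 + 77 + 151 + 123 + 164 + 167 + 35) / 8 = 1027.0000 / 8 = 128.3750
UCL = X̄̄ + A₂·R̄ = 2257.1250 + 1.023 × 128.3750 = 2388.4526

2388.45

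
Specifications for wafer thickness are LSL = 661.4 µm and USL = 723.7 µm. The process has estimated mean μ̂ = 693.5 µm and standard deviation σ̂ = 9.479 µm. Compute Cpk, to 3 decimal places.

1.062

Cpu = (USL − μ̂) / (3σ̂) = (723.7 − 693.5) / (3 × 9.479) = 1.0620; Cpl = (μ̂ − LSL) / (3σ̂) = (693.5 − 661.4) / (3 × 9.479) = 1.1288; Cpk = min(Cpu, Cpl) = 1.0620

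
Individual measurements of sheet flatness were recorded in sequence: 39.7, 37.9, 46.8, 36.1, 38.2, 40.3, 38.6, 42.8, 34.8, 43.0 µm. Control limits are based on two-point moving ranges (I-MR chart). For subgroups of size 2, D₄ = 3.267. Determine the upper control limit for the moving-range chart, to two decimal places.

Moving ranges: 1.8, 8.9, 10.7, 2.1, 2.1, 1.7, 4.2, 8.0, 8.2; M̄R̄ = 47.7000 / 9 = 5.3000
UCL_MR = D₄·M̄R̄ = 3.267 × 5.3000 = 17.3151

17.32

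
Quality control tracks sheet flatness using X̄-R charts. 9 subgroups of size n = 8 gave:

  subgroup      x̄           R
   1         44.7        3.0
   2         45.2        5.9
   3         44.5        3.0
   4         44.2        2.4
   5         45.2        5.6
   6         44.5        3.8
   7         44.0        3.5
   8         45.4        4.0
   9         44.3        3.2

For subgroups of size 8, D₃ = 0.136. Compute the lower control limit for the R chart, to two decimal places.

R̄ = (3.0 + 5.9 + 3.0 + 2.4 + 5.6 + 3.8 + 3.5 + 4.0 + 3.2) / 9 = 34.4000 / 9 = 3.8222
LCL_R = D₃·R̄ = 0.136 × 3.8222 = 0.5198

0.52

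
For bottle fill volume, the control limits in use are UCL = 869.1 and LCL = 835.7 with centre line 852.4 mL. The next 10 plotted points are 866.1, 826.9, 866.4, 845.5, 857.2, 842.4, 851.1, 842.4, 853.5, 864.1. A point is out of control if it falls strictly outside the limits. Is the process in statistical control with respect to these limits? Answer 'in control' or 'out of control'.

Compare each point to [835.7, 869.1]: sample 2 = 826.9 < LCL.

out of control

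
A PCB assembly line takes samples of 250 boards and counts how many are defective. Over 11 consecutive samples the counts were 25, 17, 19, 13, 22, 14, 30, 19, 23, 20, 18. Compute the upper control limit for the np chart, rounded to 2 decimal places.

p̄ = Σdᵢ / (k·n) = 220 / (11 × 250) = 0.08000
UCL = np̄ + 3·√(np̄(1−p̄)) = 20.0000 + 3 × √(20.0000×0.92000) = 20.0000 + 3 × 4.2895 = 32.8686

32.87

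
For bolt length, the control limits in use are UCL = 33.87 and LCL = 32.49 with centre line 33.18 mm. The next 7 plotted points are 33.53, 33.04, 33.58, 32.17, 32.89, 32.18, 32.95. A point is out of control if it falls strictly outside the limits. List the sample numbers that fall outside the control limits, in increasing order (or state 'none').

Compare each point to [32.49, 33.87]: sample 4 = 32.17 < LCL; sample 6 = 32.18 < LCL.

4, 6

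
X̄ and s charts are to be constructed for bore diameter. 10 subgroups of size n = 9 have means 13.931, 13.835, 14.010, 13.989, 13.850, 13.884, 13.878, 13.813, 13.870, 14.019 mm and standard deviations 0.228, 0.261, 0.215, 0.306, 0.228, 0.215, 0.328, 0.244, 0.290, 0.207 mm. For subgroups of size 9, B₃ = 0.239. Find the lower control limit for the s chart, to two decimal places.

s̄ = (0.228 + 0.261 + 0.215 + 0.306 + 0.228 + 0.215 + 0.328 + 0.244 + 0.290 + 0.207) / 10 = 0.2522
LCL_s = B₃·s̄ = 0.239 × 0.2522 = 0.0603

0.06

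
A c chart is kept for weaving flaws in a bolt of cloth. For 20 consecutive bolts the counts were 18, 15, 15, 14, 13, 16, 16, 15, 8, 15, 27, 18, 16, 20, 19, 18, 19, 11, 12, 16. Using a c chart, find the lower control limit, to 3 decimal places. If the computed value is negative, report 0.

4.031

c̄ = (18 + 15 + 15 + 14 + 13 + 16 + 16 + 15 + 8 + 15 + 27 + 18 + 16 + 20 + 19 + 18 + 19 + 11 + 12 + 16) / 20 = 321 / 20 = 16.0500
LCL = c̄ − 3√c̄ = 16.0500 − 3 × 4.0062 = 4.0313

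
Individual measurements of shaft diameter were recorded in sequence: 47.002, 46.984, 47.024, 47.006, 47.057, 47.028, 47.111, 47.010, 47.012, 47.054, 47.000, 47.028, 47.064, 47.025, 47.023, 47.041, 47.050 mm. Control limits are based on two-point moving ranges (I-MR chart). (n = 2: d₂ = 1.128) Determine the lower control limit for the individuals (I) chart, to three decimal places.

46.936

X̄ = (47.002 + 46.984 + 47.024 + 47.006 + 47.057 + 47.028 + 47.111 + 47.010 + 47.012 + 47.054 + 47.000 + 47.028 + 47.064 + 47.025 + 47.023 + 47.041 + 47.050) / 17 = 47.0305
Moving ranges: 0.018, 0.040, 0.018, 0.051, 0.029, 0.083, 0.101, 0.002, 0.042, 0.054, 0.028, 0.036, 0.039, 0.002, 0.018, 0.009; M̄R̄ = 0.5700 / 16 = 0.0356
LCL = X̄ − 3·M̄R̄/d₂ = 47.0305 − 3 × 0.0356 / 1.128 = 46.9358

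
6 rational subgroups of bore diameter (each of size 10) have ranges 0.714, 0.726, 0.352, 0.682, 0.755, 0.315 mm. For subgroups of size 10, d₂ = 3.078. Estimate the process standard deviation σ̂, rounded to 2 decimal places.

0.19

R̄ = (0.714 + 0.726 + 0.352 + 0.682 + 0.755 + 0.315) / 6 = 0.5907
σ̂ = R̄ / d₂ = 0.5907 / 3.078 = 0.1919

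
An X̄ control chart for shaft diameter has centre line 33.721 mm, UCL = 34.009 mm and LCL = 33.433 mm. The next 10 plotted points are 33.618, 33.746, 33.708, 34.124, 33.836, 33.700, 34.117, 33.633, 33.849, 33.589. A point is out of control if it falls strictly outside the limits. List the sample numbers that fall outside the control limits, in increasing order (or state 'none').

Compare each point to [33.433, 34.009]: sample 4 = 34.124 > UCL; sample 7 = 34.117 > UCL.

4, 7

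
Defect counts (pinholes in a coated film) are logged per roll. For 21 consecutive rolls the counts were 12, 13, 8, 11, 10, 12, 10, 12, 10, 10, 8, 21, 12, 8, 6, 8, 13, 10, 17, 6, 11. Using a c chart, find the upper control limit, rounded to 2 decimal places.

20.74

c̄ = (12 + 13 + 8 + 11 + 10 + 12 + 10 + 12 + 10 + 10 + 8 + 21 + 12 + 8 + 6 + 8 + 13 + 10 + 17 + 6 + 11) / 21 = 228 / 21 = 10.8571
UCL = c̄ + 3√c̄ = 10.8571 + 3 × √10.8571 = 10.8571 + 3 × 3.2950 = 20.7422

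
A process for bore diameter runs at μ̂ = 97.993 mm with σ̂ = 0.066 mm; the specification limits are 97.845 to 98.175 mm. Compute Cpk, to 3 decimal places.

0.747

Cpu = (USL − μ̂) / (3σ̂) = (98.175 − 97.993) / (3 × 0.066) = 0.9192; Cpl = (μ̂ − LSL) / (3σ̂) = (97.993 − 97.845) / (3 × 0.066) = 0.7475; Cpk = min(Cpu, Cpl) = 0.7475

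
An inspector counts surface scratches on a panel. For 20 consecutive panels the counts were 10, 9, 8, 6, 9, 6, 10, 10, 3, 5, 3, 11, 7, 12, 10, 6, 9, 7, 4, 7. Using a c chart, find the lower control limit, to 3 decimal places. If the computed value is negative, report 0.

c̄ = (10 + 9 + 8 + 6 + 9 + 6 + 10 + 10 + 3 + 5 + 3 + 11 + 7 + 12 + 10 + 6 + 9 + 7 + 4 + 7) / 20 = 152 / 20 = 7.6000
LCL = c̄ − 3√c̄ = 7.6000 − 3 × 2.7568 = -0.6704 → 0 (cannot be negative)

0.000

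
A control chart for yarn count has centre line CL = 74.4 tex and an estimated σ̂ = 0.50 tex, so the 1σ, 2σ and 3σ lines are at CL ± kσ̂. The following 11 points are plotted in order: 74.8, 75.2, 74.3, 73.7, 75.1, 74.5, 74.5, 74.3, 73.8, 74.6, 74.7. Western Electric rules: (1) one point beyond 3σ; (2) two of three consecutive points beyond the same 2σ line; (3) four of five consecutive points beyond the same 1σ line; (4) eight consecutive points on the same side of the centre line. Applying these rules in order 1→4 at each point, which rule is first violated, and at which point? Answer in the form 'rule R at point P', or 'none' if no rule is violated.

none

Zone of each point (C = within 1σ̂, B = 1σ̂–2σ̂, A = 2σ̂–3σ̂, * = beyond 3σ̂; sign = side of CL): 1:+C, 2:+B, 3:-C, 4:-B, 5:+B, 6:+C, 7:+C, 8:-C, 9:-B, 10:+C, 11:+C
No rule fires across all 11 points.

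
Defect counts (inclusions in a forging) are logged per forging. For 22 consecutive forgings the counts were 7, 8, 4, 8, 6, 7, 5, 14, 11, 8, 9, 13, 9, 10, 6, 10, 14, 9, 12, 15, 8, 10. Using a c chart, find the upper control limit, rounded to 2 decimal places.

c̄ = (7 + 8 + 4 + 8 + 6 + 7 + 5 + 14 + 11 + 8 + 9 + 13 + 9 + 10 + 6 + 10 + 14 + 9 + 12 + 15 + 8 + 10) / 22 = 203 / 22 = 9.2273
UCL = c̄ + 3√c̄ = 9.2273 + 3 × √9.2273 = 9.2273 + 3 × 3.0376 = 18.3402

18.34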